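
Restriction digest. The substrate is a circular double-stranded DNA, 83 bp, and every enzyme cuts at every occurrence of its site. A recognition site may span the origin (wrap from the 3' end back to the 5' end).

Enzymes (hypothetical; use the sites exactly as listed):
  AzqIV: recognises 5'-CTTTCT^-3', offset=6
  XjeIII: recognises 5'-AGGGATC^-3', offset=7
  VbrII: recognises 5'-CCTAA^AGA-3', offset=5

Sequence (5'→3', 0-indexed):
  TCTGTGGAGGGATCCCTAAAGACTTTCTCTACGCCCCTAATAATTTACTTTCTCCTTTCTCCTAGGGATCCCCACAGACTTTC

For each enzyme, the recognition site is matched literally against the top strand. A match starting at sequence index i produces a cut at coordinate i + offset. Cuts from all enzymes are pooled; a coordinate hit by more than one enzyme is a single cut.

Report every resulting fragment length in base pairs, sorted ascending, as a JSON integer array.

[5,7,9,10,13,14,25]

Per-enzyme occurrences:
  AzqIV (CTTTCT, off=6): starts [22, 47, 54, 78] → cuts [1, 28, 53, 60]
  XjeIII (AGGGATC, off=7): starts [7, 63] → cuts [14, 70]
  VbrII (CCTAAAGA, off=5): starts [14] → cuts [19]

All cut coordinates (distinct, sorted): [1, 14, 19, 28, 53, 60, 70]

Fragment lengths:
  1→14: 13 bp
  14→19: 5 bp
  19→28: 9 bp
  28→53: 25 bp
  53→60: 7 bp
  60→70: 10 bp
  70→1 (wrap): 83-70+1 = 14 bp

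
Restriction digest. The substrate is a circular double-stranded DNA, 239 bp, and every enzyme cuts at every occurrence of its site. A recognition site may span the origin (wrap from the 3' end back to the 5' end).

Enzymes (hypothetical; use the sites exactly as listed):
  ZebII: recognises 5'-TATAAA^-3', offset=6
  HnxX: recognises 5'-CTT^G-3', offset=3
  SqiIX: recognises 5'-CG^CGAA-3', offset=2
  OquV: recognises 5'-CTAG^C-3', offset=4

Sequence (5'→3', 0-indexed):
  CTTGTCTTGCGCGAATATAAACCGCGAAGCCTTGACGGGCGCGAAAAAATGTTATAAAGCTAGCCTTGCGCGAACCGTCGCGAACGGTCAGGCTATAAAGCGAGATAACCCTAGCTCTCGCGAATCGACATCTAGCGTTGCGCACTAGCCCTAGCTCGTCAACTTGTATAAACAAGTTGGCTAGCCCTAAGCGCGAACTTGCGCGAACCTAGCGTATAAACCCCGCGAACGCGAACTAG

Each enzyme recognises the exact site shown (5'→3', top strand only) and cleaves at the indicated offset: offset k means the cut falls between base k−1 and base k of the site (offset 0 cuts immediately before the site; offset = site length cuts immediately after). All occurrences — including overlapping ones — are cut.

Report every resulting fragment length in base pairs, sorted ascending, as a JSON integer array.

[3,3,3,3,3,4,5,5,5,6,6,6,7,7,8,8,8,9,9,9,10,10,11,12,13,15,15,17,19]

Site scan:
  ZebII TATAAA/6: at [15, 52, 93, 166, 214] ⇒ [21, 58, 99, 172, 220]
  HnxX CTTG/3: at [0, 5, 30, 64, 162, 197] ⇒ [3, 8, 33, 67, 165, 200]
  SqiIX CGCGAA/2: at [9, 22, 39, 68, 78, 118, 191, 201, 223, 229] ⇒ [11, 24, 41, 70, 80, 120, 193, 203, 225, 231]
  OquV CTAGC/4: at [59, 110, 131, 144, 150, 180, 208, 235] ⇒ [0, 63, 114, 135, 148, 154, 184, 212]

All cut coordinates (distinct, sorted): [0, 3, 8, 11, 21, 24, 33, 41, 58, 63, 67, 70, 80, 99, 114, 120, 135, 148, 154, 165, 172, 184, 193, 200, 203, 212, 220, 225, 231]

Fragments:
  0→3: 3 bp
  3→8: 5 bp
  8→11: 3 bp
  11→21: 10 bp
  21→24: 3 bp
  24→33: 9 bp
  33→41: 8 bp
  41→58: 17 bp
  58→63: 5 bp
  63→67: 4 bp
  67→70: 3 bp
  70→80: 10 bp
  80→99: 19 bp
  99→114: 15 bp
  114→120: 6 bp
  120→135: 15 bp
  135→148: 13 bp
  148→154: 6 bp
  154→165: 11 bp
  165→172: 7 bp
  172→184: 12 bp
  184→193: 9 bp
  193→200: 7 bp
  200→203: 3 bp
  203→212: 9 bp
  212→220: 8 bp
  220→225: 5 bp
  225→231: 6 bp
  231→0 (wrap): 239-231+0 = 8 bp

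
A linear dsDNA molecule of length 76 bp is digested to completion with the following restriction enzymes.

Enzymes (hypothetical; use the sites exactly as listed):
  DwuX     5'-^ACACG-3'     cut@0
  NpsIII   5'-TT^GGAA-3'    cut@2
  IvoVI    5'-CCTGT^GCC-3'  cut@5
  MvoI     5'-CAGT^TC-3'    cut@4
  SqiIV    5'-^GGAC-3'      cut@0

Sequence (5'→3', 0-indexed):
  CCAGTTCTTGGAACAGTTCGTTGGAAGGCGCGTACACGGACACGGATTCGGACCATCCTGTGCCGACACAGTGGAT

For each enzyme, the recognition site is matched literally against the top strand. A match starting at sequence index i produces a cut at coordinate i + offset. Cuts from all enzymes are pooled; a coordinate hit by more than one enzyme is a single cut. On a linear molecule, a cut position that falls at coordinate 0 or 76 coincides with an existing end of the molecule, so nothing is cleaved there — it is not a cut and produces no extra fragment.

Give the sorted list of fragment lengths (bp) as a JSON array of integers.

Per-enzyme occurrences:
  DwuX (ACACG, off=0): starts [33, 39] → cuts [33, 39]
  NpsIII (TTGGAA, off=2): starts [7, 20] → cuts [9, 22]
  IvoVI (CCTGTGCC, off=5): starts [56] → cuts [61]
  MvoI (CAGTTC, off=4): starts [1, 13] → cuts [5, 17]
  SqiIV (GGAC, off=0): starts [37, 49] → cuts [37, 49]

All cut coordinates (distinct, sorted): [5, 9, 17, 22, 33, 37, 39, 49, 61]

Fragments:
  [0,5): 5 bp
  [5,9): 4 bp
  [9,17): 8 bp
  [17,22): 5 bp
  [22,33): 11 bp
  [33,37): 4 bp
  [37,39): 2 bp
  [39,49): 10 bp
  [49,61): 12 bp
  [61,76): 15 bp

[2,4,4,5,5,8,10,11,12,15]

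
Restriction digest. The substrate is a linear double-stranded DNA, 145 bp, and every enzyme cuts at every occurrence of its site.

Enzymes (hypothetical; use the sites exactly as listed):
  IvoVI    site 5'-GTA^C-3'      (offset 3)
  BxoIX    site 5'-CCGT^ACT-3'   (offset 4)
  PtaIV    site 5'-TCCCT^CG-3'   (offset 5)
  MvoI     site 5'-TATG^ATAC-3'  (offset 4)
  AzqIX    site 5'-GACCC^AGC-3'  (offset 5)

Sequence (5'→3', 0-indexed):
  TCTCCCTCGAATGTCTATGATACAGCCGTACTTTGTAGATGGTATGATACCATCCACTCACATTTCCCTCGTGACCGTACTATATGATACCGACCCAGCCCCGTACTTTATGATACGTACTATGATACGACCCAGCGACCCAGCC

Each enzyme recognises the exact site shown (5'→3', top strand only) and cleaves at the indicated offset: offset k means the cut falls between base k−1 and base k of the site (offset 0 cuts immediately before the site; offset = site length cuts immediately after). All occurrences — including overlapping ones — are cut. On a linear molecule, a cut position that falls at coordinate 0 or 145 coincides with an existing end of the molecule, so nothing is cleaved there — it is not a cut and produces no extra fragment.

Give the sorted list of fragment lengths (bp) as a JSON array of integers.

[1,1,1,4,5,7,7,7,7,8,8,9,9,10,10,12,16,23]

Site scan:
  IvoVI (GTAC, off=3): starts [27, 76, 102, 116] → cuts [30, 79, 105, 119]
  BxoIX (CCGTACT, off=4): starts [25, 74, 100] → cuts [29, 78, 104]
  PtaIV (TCCCTCG, off=5): starts [2, 64] → cuts [7, 69]
  MvoI (TATGATAC, off=4): starts [15, 42, 82, 108, 120] → cuts [19, 46, 86, 112, 124]
  AzqIX (GACCCAGC, off=5): starts [91, 128, 136] → cuts [96, 133, 141]

All cut coordinates (distinct, sorted): [7, 19, 29, 30, 46, 69, 78, 79, 86, 96, 104, 105, 112, 119, 124, 133, 141]

Fragments:
  [0,7): 7 bp
  [7,19): 12 bp
  [19,29): 10 bp
  [29,30): 1 bp
  [30,46): 16 bp
  [46,69): 23 bp
  [69,78): 9 bp
  [78,79): 1 bp
  [79,86): 7 bp
  [86,96): 10 bp
  [96,104): 8 bp
  [104,105): 1 bp
  [105,112): 7 bp
  [112,119): 7 bp
  [119,124): 5 bp
  [124,133): 9 bp
  [133,141): 8 bp
  [141,145): 4 bp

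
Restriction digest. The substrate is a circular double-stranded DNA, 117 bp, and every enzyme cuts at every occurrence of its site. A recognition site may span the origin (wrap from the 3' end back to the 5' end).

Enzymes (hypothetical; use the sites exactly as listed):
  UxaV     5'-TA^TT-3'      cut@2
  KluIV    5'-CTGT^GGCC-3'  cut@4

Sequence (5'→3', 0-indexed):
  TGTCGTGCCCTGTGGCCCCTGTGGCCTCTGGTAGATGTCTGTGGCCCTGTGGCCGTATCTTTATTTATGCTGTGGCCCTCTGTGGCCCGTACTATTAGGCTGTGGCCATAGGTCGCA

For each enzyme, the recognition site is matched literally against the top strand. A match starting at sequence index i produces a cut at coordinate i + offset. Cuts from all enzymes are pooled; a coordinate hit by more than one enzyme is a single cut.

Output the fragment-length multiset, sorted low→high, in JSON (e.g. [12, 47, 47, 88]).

Per-enzyme occurrences:
  UxaV TATT/2: at [61, 92] ⇒ [63, 94]
  KluIV CTGTGGCC/4: at [9, 18, 38, 46, 69, 79, 99] ⇒ [13, 22, 42, 50, 73, 83, 103]

Pooled cuts: [13, 22, 42, 50, 63, 73, 83, 94, 103]

Fragments:
  13→22: 9 bp
  22→42: 20 bp
  42→50: 8 bp
  50→63: 13 bp
  63→73: 10 bp
  73→83: 10 bp
  83→94: 11 bp
  94→103: 9 bp
  103→13 (wrap): 117-103+13 = 27 bp

[8,9,9,10,10,11,13,20,27]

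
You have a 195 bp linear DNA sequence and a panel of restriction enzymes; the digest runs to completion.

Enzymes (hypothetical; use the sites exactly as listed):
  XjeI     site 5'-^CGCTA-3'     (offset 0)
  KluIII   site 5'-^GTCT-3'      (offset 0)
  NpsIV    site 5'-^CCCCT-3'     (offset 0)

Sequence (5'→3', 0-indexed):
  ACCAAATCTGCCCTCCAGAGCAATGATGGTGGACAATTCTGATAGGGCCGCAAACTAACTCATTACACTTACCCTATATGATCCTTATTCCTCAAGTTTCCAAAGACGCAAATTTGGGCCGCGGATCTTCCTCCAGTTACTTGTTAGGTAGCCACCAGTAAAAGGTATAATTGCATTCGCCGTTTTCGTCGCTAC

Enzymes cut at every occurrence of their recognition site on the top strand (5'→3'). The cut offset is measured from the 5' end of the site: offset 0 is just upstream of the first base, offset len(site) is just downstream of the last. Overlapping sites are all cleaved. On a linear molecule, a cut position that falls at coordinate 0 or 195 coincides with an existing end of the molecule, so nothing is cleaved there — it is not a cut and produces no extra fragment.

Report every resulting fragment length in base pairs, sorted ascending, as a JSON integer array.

[6,189]

Per-enzyme occurrences:
  XjeI (CGCTA, off=0): starts [189] → cuts [189]
  KluIII (GTCT, off=0): no sites
  NpsIV (CCCCT, off=0): no sites

Pooled cuts: [189]

Fragments:
  [0,189): 189 bp
  [189,195): 6 bp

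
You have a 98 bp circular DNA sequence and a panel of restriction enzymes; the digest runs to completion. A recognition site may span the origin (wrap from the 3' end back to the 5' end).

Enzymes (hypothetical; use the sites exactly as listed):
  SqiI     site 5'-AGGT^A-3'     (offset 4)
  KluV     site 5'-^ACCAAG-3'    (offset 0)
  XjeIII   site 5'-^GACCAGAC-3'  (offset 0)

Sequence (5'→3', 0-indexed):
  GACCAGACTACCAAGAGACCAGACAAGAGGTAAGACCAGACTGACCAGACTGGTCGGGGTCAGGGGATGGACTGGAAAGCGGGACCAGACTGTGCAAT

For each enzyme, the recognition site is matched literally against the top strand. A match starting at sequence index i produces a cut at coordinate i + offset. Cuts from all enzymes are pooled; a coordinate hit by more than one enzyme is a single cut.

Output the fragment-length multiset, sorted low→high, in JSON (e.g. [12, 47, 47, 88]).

[2,7,9,9,15,16,40]

Per-enzyme occurrences:
  SqiI (AGGTA, off=4): starts [27] → cuts [31]
  KluV (ACCAAG, off=0): starts [9] → cuts [9]
  XjeIII (GACCAGAC, off=0): starts [0, 16, 33, 42, 82] → cuts [0, 16, 33, 42, 82]

All cut coordinates (distinct, sorted): [0, 9, 16, 31, 33, 42, 82]

Fragment lengths:
  0→9: 9 bp
  9→16: 7 bp
  16→31: 15 bp
  31→33: 2 bp
  33→42: 9 bp
  42→82: 40 bp
  82→0 (wrap): 98-82+0 = 16 bp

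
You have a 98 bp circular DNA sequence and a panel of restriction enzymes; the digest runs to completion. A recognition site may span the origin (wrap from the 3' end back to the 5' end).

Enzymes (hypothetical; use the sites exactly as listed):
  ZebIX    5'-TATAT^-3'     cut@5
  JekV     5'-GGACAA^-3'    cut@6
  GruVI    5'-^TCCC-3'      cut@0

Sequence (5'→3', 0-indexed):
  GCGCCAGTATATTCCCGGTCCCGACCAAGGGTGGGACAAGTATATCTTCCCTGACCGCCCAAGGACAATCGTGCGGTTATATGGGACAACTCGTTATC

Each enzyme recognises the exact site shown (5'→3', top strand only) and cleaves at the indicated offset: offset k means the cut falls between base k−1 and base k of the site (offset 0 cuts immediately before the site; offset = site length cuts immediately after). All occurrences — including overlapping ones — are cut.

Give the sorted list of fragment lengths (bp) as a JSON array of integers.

[2,6,6,7,14,21,21,21]

Site scan:
  ZebIX TATAT/5: at [7, 40, 77] ⇒ [12, 45, 82]
  JekV GGACAA/6: at [33, 62, 83] ⇒ [39, 68, 89]
  GruVI TCCC/0: at [12, 18, 47] ⇒ [12, 18, 47]

Pooled cuts: [12, 18, 39, 45, 47, 68, 82, 89]

Fragments:
  12→18: 6 bp
  18→39: 21 bp
  39→45: 6 bp
  45→47: 2 bp
  47→68: 21 bp
  68→82: 14 bp
  82→89: 7 bp
  89→12 (wrap): 98-89+12 = 21 bp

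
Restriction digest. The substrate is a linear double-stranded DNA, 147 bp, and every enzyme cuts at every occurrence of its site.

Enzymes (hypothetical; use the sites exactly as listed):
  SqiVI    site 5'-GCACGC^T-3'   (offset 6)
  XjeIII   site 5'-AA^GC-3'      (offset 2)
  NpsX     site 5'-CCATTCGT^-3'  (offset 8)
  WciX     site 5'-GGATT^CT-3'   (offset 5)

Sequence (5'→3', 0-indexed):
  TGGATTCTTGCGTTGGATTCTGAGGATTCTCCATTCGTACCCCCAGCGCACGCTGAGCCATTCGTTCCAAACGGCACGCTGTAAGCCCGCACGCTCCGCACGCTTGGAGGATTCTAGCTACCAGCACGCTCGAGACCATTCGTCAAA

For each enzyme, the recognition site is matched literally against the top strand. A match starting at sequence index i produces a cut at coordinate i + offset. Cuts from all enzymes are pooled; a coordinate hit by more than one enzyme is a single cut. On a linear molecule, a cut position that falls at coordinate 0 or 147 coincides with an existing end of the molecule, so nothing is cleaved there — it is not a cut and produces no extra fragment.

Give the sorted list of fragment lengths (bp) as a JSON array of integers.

[4,5,6,9,9,10,10,10,12,13,14,14,15,16]

Per-enzyme occurrences:
  SqiVI (GCACGCT, off=6): starts [47, 73, 88, 97, 123] → cuts [53, 79, 94, 103, 129]
  XjeIII (AAGC, off=2): starts [82] → cuts [84]
  NpsX (CCATTCGT, off=8): starts [30, 57, 135] → cuts [38, 65, 143]
  WciX (GGATTCT, off=5): starts [1, 14, 23, 108] → cuts [6, 19, 28, 113]

All cut coordinates (distinct, sorted): [6, 19, 28, 38, 53, 65, 79, 84, 94, 103, 113, 129, 143]

Fragments:
  [0,6): 6 bp
  [6,19): 13 bp
  [19,28): 9 bp
  [28,38): 10 bp
  [38,53): 15 bp
  [53,65): 12 bp
  [65,79): 14 bp
  [79,84): 5 bp
  [84,94): 10 bp
  [94,103): 9 bp
  [103,113): 10 bp
  [113,129): 16 bp
  [129,143): 14 bp
  [143,147): 4 bp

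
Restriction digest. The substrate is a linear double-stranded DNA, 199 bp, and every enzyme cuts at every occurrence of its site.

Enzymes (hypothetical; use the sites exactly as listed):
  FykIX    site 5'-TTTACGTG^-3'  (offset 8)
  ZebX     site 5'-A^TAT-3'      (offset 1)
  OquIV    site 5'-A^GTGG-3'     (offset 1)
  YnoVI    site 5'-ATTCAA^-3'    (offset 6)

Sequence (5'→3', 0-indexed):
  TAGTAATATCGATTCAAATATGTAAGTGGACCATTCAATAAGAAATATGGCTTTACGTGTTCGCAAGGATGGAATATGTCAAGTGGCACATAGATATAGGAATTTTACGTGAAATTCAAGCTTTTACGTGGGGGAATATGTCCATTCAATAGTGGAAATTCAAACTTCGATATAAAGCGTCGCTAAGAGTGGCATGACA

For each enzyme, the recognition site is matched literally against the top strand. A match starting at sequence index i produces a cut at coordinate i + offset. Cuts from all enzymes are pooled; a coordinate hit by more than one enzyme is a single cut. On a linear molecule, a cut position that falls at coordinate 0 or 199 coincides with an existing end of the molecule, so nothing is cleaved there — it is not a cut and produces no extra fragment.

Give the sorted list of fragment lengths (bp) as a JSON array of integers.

Site scan:
  FykIX TTTACGTG/8: at [51, 103, 122] ⇒ [59, 111, 130]
  ZebX ATAT/1: at [5, 17, 44, 73, 93, 135, 169] ⇒ [6, 18, 45, 74, 94, 136, 170]
  OquIV AGTGG/1: at [24, 81, 150, 187] ⇒ [25, 82, 151, 188]
  YnoVI ATTCAA/6: at [11, 32, 113, 143, 157] ⇒ [17, 38, 119, 149, 163]

Pooled cuts: [6, 17, 18, 25, 38, 45, 59, 74, 82, 94, 111, 119, 130, 136, 149, 151, 163, 170, 188]

Fragments:
  [0,6): 6 bp
  [6,17): 11 bp
  [17,18): 1 bp
  [18,25): 7 bp
  [25,38): 13 bp
  [38,45): 7 bp
  [45,59): 14 bp
  [59,74): 15 bp
  [74,82): 8 bp
  [82,94): 12 bp
  [94,111): 17 bp
  [111,119): 8 bp
  [119,130): 11 bp
  [130,136): 6 bp
  [136,149): 13 bp
  [149,151): 2 bp
  [151,163): 12 bp
  [163,170): 7 bp
  [170,188): 18 bp
  [188,199): 11 bp

[1,2,6,6,7,7,7,8,8,11,11,11,12,12,13,13,14,15,17,18]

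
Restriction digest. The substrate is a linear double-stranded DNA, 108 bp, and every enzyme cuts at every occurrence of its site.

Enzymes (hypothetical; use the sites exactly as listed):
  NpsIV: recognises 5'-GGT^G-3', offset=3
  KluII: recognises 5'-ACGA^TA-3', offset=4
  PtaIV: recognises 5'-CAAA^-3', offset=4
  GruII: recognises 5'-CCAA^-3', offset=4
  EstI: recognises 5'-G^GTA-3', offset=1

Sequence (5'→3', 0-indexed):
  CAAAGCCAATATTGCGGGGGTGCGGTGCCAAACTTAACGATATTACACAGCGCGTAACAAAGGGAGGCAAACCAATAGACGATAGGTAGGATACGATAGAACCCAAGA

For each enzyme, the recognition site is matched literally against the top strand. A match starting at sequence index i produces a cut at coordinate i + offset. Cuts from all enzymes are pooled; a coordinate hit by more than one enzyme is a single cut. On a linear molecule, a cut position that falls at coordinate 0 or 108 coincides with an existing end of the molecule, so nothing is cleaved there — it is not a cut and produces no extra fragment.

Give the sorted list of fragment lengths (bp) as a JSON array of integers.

[1,2,3,4,4,5,5,5,7,8,10,10,11,12,21]

Per-enzyme occurrences:
  NpsIV GGTG/3: at [18, 23] ⇒ [21, 26]
  KluII ACGATA/4: at [36, 78, 92] ⇒ [40, 82, 96]
  PtaIV CAAA/4: at [0, 28, 57, 67] ⇒ [4, 32, 61, 71]
  GruII CCAA/4: at [5, 27, 71, 102] ⇒ [9, 31, 75, 106]
  EstI GGTA/1: at [84] ⇒ [85]

All cut coordinates (distinct, sorted): [4, 9, 21, 26, 31, 32, 40, 61, 71, 75, 82, 85, 96, 106]

Fragments:
  [0,4): 4 bp
  [4,9): 5 bp
  [9,21): 12 bp
  [21,26): 5 bp
  [26,31): 5 bp
  [31,32): 1 bp
  [32,40): 8 bp
  [40,61): 21 bp
  [61,71): 10 bp
  [71,75): 4 bp
  [75,82): 7 bp
  [82,85): 3 bp
  [85,96): 11 bp
  [96,106): 10 bp
  [106,108): 2 bp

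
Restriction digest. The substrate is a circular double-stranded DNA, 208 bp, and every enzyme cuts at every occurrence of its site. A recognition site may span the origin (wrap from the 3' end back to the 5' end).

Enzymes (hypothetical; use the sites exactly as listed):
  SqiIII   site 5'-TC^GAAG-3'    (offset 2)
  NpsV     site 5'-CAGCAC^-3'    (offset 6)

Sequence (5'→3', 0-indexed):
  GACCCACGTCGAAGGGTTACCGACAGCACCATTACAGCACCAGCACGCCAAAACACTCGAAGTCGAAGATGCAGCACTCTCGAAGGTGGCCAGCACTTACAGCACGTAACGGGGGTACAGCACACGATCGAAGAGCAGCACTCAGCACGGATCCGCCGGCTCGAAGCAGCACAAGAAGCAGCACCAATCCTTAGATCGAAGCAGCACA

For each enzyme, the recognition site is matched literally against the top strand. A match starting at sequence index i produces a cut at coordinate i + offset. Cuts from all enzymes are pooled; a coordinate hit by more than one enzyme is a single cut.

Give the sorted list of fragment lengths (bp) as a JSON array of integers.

Per-enzyme occurrences:
  SqiIII TCGAAG/2: at [8, 56, 62, 79, 127, 160, 195] ⇒ [10, 58, 64, 81, 129, 162, 197]
  NpsV CAGCAC/6: at [23, 34, 40, 71, 90, 99, 117, 135, 142, 166, 178, 201] ⇒ [29, 40, 46, 77, 96, 105, 123, 141, 148, 172, 184, 207]

Pooled cuts: [10, 29, 40, 46, 58, 64, 77, 81, 96, 105, 123, 129, 141, 148, 162, 172, 184, 197, 207]

Fragment lengths:
  10→29: 19 bp
  29→40: 11 bp
  40→46: 6 bp
  46→58: 12 bp
  58→64: 6 bp
  64→77: 13 bp
  77→81: 4 bp
  81→96: 15 bp
  96→105: 9 bp
  105→123: 18 bp
  123→129: 6 bp
  129→141: 12 bp
  141→148: 7 bp
  148→162: 14 bp
  162→172: 10 bp
  172→184: 12 bp
  184→197: 13 bp
  197→207: 10 bp
  207→10 (wrap): 208-207+10 = 11 bp

[4,6,6,6,7,9,10,10,11,11,12,12,12,13,13,14,15,18,19]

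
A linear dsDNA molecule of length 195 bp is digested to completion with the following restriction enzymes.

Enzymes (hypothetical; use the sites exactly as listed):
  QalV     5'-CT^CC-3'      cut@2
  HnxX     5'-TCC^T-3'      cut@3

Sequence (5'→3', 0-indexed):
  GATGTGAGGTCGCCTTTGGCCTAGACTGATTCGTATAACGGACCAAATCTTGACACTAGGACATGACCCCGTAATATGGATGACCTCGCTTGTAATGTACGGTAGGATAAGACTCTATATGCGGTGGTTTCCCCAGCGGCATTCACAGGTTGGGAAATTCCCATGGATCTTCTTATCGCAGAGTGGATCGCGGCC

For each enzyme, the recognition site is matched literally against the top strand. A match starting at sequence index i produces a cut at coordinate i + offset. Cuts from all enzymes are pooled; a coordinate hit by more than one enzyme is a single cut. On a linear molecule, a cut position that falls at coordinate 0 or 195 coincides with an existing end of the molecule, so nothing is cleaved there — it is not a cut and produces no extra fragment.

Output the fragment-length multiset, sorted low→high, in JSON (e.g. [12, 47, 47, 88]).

Per-enzyme occurrences:
  QalV (CTCC, off=2): no sites
  HnxX (TCCT, off=3): no sites

All cut coordinates (distinct, sorted): ∅

Fragments:
  no cuts → one linear fragment of 195 bp

[195]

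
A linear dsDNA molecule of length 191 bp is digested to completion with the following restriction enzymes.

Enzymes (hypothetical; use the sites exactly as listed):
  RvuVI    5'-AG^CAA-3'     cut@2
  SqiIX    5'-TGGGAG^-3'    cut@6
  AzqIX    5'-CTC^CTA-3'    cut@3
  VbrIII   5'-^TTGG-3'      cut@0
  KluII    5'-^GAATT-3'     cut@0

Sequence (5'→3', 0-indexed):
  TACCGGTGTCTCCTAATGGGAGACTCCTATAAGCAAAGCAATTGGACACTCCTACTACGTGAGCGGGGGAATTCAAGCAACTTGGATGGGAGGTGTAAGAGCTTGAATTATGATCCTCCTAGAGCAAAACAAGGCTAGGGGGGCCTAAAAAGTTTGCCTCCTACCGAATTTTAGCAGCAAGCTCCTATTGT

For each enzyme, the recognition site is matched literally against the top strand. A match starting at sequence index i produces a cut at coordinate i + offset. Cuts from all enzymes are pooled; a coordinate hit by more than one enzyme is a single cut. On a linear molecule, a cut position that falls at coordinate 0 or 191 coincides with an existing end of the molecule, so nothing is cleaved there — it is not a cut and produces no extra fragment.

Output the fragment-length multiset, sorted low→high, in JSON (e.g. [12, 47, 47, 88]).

Site scan:
  RvuVI AGCAA/2: at [31, 36, 75, 122, 175] ⇒ [33, 38, 77, 124, 177]
  SqiIX TGGGAG/6: at [16, 86] ⇒ [22, 92]
  AzqIX CTCCTA/3: at [9, 23, 48, 115, 157, 181] ⇒ [12, 26, 51, 118, 160, 184]
  VbrIII TTGG/0: at [41, 81] ⇒ [41, 81]
  KluII GAATT/0: at [68, 104, 165] ⇒ [68, 104, 165]

Pooled cuts: [12, 22, 26, 33, 38, 41, 51, 68, 77, 81, 92, 104, 118, 124, 160, 165, 177, 184]

Fragment lengths:
  [0,12): 12 bp
  [12,22): 10 bp
  [22,26): 4 bp
  [26,33): 7 bp
  [33,38): 5 bp
  [38,41): 3 bp
  [41,51): 10 bp
  [51,68): 17 bp
  [68,77): 9 bp
  [77,81): 4 bp
  [81,92): 11 bp
  [92,104): 12 bp
  [104,118): 14 bp
  [118,124): 6 bp
  [124,160): 36 bp
  [160,165): 5 bp
  [165,177): 12 bp
  [177,184): 7 bp
  [184,191): 7 bp

[3,4,4,5,5,6,7,7,7,9,10,10,11,12,12,12,14,17,36]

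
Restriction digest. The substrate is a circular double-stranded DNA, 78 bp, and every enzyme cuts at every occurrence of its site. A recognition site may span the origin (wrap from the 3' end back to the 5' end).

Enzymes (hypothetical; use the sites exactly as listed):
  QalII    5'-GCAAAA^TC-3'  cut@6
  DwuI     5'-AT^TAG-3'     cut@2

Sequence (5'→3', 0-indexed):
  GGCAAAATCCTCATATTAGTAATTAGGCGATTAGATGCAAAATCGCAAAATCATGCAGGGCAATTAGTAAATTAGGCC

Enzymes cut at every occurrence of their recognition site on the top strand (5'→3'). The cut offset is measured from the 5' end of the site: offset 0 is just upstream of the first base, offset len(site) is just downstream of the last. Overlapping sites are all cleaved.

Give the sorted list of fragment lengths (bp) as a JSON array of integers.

[7,8,8,8,9,11,13,14]

Site scan:
  QalII GCAAAATC/6: at [1, 36, 44] ⇒ [7, 42, 50]
  DwuI ATTAG/2: at [14, 21, 29, 62, 70] ⇒ [16, 23, 31, 64, 72]

All cut coordinates (distinct, sorted): [7, 16, 23, 31, 42, 50, 64, 72]

Fragments:
  7→16: 9 bp
  16→23: 7 bp
  23→31: 8 bp
  31→42: 11 bp
  42→50: 8 bp
  50→64: 14 bp
  64→72: 8 bp
  72→7 (wrap): 78-72+7 = 13 bp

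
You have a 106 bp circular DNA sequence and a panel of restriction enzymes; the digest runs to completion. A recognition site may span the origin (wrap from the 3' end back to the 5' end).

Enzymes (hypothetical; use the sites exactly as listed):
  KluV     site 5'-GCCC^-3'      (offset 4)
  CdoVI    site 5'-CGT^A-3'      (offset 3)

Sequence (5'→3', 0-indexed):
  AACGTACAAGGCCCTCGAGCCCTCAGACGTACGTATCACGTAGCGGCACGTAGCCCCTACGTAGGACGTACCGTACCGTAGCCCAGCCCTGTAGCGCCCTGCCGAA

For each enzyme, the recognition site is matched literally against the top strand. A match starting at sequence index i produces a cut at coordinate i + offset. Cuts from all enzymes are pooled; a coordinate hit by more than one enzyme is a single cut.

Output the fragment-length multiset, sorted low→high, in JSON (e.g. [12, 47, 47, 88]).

[4,5,5,5,5,5,6,7,7,8,8,9,10,10,12]

Per-enzyme occurrences:
  KluV GCCC/4: at [10, 18, 52, 80, 85, 95] ⇒ [14, 22, 56, 84, 89, 99]
  CdoVI CGTA/3: at [2, 27, 31, 38, 48, 59, 66, 71, 76] ⇒ [5, 30, 34, 41, 51, 62, 69, 74, 79]

All cut coordinates (distinct, sorted): [5, 14, 22, 30, 34, 41, 51, 56, 62, 69, 74, 79, 84, 89, 99]

Fragments:
  5→14: 9 bp
  14→22: 8 bp
  22→30: 8 bp
  30→34: 4 bp
  34→41: 7 bp
  41→51: 10 bp
  51→56: 5 bp
  56→62: 6 bp
  62→69: 7 bp
  69→74: 5 bp
  74→79: 5 bp
  79→84: 5 bp
  84→89: 5 bp
  89→99: 10 bp
  99→5 (wrap): 106-99+5 = 12 bp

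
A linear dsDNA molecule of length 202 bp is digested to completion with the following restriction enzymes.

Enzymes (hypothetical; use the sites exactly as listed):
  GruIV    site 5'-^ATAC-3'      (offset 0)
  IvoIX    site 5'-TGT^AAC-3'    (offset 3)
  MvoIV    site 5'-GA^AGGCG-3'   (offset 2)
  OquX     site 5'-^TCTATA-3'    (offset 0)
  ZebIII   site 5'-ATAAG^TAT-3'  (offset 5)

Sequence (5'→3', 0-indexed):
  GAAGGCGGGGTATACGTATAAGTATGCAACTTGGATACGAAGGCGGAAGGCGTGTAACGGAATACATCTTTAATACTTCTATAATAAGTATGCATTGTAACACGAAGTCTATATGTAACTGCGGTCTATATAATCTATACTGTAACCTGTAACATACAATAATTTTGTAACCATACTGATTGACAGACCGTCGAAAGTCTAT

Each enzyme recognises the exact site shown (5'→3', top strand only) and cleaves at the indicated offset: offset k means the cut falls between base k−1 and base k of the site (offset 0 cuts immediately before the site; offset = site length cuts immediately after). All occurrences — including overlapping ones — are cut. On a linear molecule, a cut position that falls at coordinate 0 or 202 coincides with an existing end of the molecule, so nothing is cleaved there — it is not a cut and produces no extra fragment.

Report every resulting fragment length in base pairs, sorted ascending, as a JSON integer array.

Per-enzyme occurrences:
  GruIV ATAC/0: at [11, 34, 61, 72, 136, 153, 172] ⇒ [11, 34, 61, 72, 136, 153, 172]
  IvoIX TGTAAC/3: at [52, 95, 113, 140, 147, 165] ⇒ [55, 98, 116, 143, 150, 168]
  MvoIV GAAGGCG/2: at [0, 38, 45] ⇒ [2, 40, 47]
  OquX TCTATA/0: at [77, 107, 124, 133] ⇒ [77, 107, 124, 133]
  ZebIII ATAAGTAT/5: at [17, 83] ⇒ [22, 88]

Pooled cuts: [2, 11, 22, 34, 40, 47, 55, 61, 72, 77, 88, 98, 107, 116, 124, 133, 136, 143, 150, 153, 168, 172]

Fragment lengths:
  [0,2): 2 bp
  [2,11): 9 bp
  [11,22): 11 bp
  [22,34): 12 bp
  [34,40): 6 bp
  [40,47): 7 bp
  [47,55): 8 bp
  [55,61): 6 bp
  [61,72): 11 bp
  [72,77): 5 bp
  [77,88): 11 bp
  [88,98): 10 bp
  [98,107): 9 bp
  [107,116): 9 bp
  [116,124): 8 bp
  [124,133): 9 bp
  [133,136): 3 bp
  [136,143): 7 bp
  [143,150): 7 bp
  [150,153): 3 bp
  [153,168): 15 bp
  [168,172): 4 bp
  [172,202): 30 bp

[2,3,3,4,5,6,6,7,7,7,8,8,9,9,9,9,10,11,11,11,12,15,30]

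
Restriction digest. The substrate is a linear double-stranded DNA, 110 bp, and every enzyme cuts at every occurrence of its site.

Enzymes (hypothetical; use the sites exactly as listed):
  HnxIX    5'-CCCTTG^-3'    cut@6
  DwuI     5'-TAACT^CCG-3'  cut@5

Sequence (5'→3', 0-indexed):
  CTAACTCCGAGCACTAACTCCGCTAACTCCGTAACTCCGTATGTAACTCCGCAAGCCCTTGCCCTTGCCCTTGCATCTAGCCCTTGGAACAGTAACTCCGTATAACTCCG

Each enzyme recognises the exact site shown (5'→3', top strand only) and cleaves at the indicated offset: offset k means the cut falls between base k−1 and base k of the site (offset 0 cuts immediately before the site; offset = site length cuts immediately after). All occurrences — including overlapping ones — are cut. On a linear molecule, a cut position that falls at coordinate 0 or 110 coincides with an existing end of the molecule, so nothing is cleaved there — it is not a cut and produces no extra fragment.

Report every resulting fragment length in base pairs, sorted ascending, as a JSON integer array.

Per-enzyme occurrences:
  HnxIX (CCCTTG, off=6): starts [55, 61, 67, 80] → cuts [61, 67, 73, 86]
  DwuI (TAACTCCG, off=5): starts [1, 14, 23, 31, 43, 92, 102] → cuts [6, 19, 28, 36, 48, 97, 107]

Pooled cuts: [6, 19, 28, 36, 48, 61, 67, 73, 86, 97, 107]

Fragment lengths:
  [0,6): 6 bp
  [6,19): 13 bp
  [19,28): 9 bp
  [28,36): 8 bp
  [36,48): 12 bp
  [48,61): 13 bp
  [61,67): 6 bp
  [67,73): 6 bp
  [73,86): 13 bp
  [86,97): 11 bp
  [97,107): 10 bp
  [107,110): 3 bp

[3,6,6,6,8,9,10,11,12,13,13,13]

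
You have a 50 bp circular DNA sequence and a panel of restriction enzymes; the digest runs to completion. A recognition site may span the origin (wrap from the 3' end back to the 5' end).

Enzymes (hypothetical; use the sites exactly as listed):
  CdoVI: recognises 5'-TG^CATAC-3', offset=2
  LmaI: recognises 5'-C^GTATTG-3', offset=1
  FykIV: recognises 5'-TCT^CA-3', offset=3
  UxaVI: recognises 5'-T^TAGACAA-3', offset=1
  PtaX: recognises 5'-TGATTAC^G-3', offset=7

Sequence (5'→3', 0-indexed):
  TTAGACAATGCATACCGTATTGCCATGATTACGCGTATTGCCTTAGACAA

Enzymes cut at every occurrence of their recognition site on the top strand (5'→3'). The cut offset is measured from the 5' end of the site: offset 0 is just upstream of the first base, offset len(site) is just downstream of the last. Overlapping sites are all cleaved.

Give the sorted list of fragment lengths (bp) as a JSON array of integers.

Scan for sites:
  CdoVI TGCATAC/2: at [8] ⇒ [10]
  LmaI CGTATTG/1: at [15, 33] ⇒ [16, 34]
  FykIV (TCTCA, off=3): no sites
  UxaVI TTAGACAA/1: at [0, 42] ⇒ [1, 43]
  PtaX TGATTACG/7: at [25] ⇒ [32]

All cut coordinates (distinct, sorted): [1, 10, 16, 32, 34, 43]

Fragments:
  1→10: 9 bp
  10→16: 6 bp
  16→32: 16 bp
  32→34: 2 bp
  34→43: 9 bp
  43→1 (wrap): 50-43+1 = 8 bp

[2,6,8,9,9,16]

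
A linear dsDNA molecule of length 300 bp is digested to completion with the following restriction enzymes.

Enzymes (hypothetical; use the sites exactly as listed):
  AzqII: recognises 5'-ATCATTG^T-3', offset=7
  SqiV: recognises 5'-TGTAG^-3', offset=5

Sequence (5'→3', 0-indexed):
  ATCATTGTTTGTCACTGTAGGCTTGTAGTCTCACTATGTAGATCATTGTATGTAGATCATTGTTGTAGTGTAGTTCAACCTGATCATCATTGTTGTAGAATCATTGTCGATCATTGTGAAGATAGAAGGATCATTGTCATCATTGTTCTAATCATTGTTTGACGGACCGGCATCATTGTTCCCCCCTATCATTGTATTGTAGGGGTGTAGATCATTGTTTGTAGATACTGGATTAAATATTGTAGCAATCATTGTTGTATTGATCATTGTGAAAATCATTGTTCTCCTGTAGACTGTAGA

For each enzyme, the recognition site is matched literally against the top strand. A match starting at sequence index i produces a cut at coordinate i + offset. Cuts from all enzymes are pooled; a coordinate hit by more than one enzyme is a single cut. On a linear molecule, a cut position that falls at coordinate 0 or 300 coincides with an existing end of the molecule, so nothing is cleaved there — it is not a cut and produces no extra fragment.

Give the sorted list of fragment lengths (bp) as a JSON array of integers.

[1,5,6,6,7,7,7,7,7,7,7,8,8,8,8,9,9,10,11,12,12,13,13,15,16,19,20,21,21]

Per-enzyme occurrences:
  AzqII ATCATTGT/7: at [0, 41, 55, 85, 99, 109, 129, 138, 150, 171, 187, 210, 247, 262, 274] ⇒ [7, 48, 62, 92, 106, 116, 136, 145, 157, 178, 194, 217, 254, 269, 281]
  SqiV TGTAG/5: at [15, 23, 36, 50, 63, 68, 93, 197, 205, 219, 240, 287, 294] ⇒ [20, 28, 41, 55, 68, 73, 98, 202, 210, 224, 245, 292, 299]

Pooled cuts: [7, 20, 28, 41, 48, 55, 62, 68, 73, 92, 98, 106, 116, 136, 145, 157, 178, 194, 202, 210, 217, 224, 245, 254, 269, 281, 292, 299]

Fragment lengths:
  [0,7): 7 bp
  [7,20): 13 bp
  [20,28): 8 bp
  [28,41): 13 bp
  [41,48): 7 bp
  [48,55): 7 bp
  [55,62): 7 bp
  [62,68): 6 bp
  [68,73): 5 bp
  [73,92): 19 bp
  [92,98): 6 bp
  [98,106): 8 bp
  [106,116): 10 bp
  [116,136): 20 bp
  [136,145): 9 bp
  [145,157): 12 bp
  [157,178): 21 bp
  [178,194): 16 bp
  [194,202): 8 bp
  [202,210): 8 bp
  [210,217): 7 bp
  [217,224): 7 bp
  [224,245): 21 bp
  [245,254): 9 bp
  [254,269): 15 bp
  [269,281): 12 bp
  [281,292): 11 bp
  [292,299): 7 bp
  [299,300): 1 bp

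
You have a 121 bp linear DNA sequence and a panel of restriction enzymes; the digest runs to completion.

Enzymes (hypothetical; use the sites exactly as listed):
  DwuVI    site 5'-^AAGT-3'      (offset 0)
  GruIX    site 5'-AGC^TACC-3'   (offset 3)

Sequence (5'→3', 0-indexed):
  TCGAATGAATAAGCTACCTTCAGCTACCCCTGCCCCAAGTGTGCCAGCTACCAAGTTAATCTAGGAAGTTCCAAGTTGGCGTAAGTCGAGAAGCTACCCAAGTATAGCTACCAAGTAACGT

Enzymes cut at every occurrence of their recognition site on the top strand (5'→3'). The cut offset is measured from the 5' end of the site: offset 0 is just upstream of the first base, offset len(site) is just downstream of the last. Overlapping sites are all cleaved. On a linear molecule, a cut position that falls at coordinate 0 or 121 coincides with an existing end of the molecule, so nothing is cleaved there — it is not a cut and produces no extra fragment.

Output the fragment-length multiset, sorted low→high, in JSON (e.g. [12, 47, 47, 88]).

[4,4,5,7,9,9,10,10,12,12,12,13,14]

Scan for sites:
  DwuVI AAGT/0: at [36, 52, 65, 72, 82, 99, 112] ⇒ [36, 52, 65, 72, 82, 99, 112]
  GruIX AGCTACC/3: at [11, 21, 45, 91, 105] ⇒ [14, 24, 48, 94, 108]

Pooled cuts: [14, 24, 36, 48, 52, 65, 72, 82, 94, 99, 108, 112]

Fragments:
  [0,14): 14 bp
  [14,24): 10 bp
  [24,36): 12 bp
  [36,48): 12 bp
  [48,52): 4 bp
  [52,65): 13 bp
  [65,72): 7 bp
  [72,82): 10 bp
  [82,94): 12 bp
  [94,99): 5 bp
  [99,108): 9 bp
  [108,112): 4 bp
  [112,121): 9 bp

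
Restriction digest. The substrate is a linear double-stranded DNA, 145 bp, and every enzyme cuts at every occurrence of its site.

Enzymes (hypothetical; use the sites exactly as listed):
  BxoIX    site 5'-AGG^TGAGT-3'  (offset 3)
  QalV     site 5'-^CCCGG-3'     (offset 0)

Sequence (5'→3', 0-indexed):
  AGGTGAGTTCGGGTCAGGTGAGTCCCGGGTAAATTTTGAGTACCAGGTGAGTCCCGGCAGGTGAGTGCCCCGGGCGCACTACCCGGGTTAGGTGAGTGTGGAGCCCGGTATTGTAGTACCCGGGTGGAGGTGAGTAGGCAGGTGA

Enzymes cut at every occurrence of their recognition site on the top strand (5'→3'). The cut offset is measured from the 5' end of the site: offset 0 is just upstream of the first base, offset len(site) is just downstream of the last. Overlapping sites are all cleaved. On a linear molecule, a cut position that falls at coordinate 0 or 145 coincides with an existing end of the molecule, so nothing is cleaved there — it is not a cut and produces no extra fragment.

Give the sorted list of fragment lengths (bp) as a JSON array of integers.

[3,5,5,7,9,11,11,12,13,15,15,15,24]

Per-enzyme occurrences:
  BxoIX (AGGTGAGT, off=3): starts [0, 15, 44, 58, 89, 127] → cuts [3, 18, 47, 61, 92, 130]
  QalV (CCCGG, off=0): starts [23, 52, 68, 81, 103, 118] → cuts [23, 52, 68, 81, 103, 118]

Pooled cuts: [3, 18, 23, 47, 52, 61, 68, 81, 92, 103, 118, 130]

Fragments:
  [0,3): 3 bp
  [3,18): 15 bp
  [18,23): 5 bp
  [23,47): 24 bp
  [47,52): 5 bp
  [52,61): 9 bp
  [61,68): 7 bp
  [68,81): 13 bp
  [81,92): 11 bp
  [92,103): 11 bp
  [103,118): 15 bp
  [118,130): 12 bp
  [130,145): 15 bp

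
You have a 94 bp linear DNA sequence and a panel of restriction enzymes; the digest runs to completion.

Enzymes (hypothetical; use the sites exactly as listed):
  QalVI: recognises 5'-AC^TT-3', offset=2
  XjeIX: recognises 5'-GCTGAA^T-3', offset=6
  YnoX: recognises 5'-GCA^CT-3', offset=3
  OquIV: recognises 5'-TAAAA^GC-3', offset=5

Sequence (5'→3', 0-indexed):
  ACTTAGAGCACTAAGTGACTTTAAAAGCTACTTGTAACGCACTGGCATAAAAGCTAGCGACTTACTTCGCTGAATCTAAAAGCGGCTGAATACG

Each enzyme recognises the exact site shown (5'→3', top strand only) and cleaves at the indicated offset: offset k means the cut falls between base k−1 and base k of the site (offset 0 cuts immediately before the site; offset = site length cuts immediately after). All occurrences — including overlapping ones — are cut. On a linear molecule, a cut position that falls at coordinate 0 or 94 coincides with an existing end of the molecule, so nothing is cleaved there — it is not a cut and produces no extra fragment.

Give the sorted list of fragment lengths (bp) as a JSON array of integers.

[2,4,4,5,7,7,8,9,9,9,9,10,11]

Scan for sites:
  QalVI ACTT/2: at [0, 17, 29, 59, 63] ⇒ [2, 19, 31, 61, 65]
  XjeIX GCTGAAT/6: at [68, 84] ⇒ [74, 90]
  YnoX GCACT/3: at [7, 38] ⇒ [10, 41]
  OquIV TAAAAGC/5: at [21, 47, 76] ⇒ [26, 52, 81]

Pooled cuts: [2, 10, 19, 26, 31, 41, 52, 61, 65, 74, 81, 90]

Fragments:
  [0,2): 2 bp
  [2,10): 8 bp
  [10,19): 9 bp
  [19,26): 7 bp
  [26,31): 5 bp
  [31,41): 10 bp
  [41,52): 11 bp
  [52,61): 9 bp
  [61,65): 4 bp
  [65,74): 9 bp
  [74,81): 7 bp
  [81,90): 9 bp
  [90,94): 4 bp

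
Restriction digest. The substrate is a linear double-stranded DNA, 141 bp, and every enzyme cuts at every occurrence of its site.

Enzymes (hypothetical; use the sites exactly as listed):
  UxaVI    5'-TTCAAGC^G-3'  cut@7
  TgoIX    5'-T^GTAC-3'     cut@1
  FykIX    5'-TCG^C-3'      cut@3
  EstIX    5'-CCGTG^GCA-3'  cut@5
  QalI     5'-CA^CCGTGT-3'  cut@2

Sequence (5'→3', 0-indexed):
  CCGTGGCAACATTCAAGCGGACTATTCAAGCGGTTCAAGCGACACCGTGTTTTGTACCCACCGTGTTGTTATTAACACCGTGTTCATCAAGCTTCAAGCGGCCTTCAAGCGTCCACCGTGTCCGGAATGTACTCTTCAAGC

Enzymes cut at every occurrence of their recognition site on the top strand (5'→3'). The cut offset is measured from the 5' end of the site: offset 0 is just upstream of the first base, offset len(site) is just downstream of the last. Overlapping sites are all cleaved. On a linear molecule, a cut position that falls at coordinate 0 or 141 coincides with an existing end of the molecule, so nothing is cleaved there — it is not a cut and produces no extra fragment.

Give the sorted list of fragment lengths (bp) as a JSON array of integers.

[4,5,5,7,9,9,11,13,13,13,13,17,22]

Scan for sites:
  UxaVI (TTCAAGCG, off=7): starts [11, 24, 33, 92, 103] → cuts [18, 31, 40, 99, 110]
  TgoIX (TGTAC, off=1): starts [52, 127] → cuts [53, 128]
  FykIX (TCGC, off=3): no sites
  EstIX (CCGTGGCA, off=5): starts [0] → cuts [5]
  QalI (CACCGTGT, off=2): starts [42, 58, 75, 113] → cuts [44, 60, 77, 115]

Pooled cuts: [5, 18, 31, 40, 44, 53, 60, 77, 99, 110, 115, 128]

Fragments:
  [0,5): 5 bp
  [5,18): 13 bp
  [18,31): 13 bp
  [31,40): 9 bp
  [40,44): 4 bp
  [44,53): 9 bp
  [53,60): 7 bp
  [60,77): 17 bp
  [77,99): 22 bp
  [99,110): 11 bp
  [110,115): 5 bp
  [115,128): 13 bp
  [128,141): 13 bp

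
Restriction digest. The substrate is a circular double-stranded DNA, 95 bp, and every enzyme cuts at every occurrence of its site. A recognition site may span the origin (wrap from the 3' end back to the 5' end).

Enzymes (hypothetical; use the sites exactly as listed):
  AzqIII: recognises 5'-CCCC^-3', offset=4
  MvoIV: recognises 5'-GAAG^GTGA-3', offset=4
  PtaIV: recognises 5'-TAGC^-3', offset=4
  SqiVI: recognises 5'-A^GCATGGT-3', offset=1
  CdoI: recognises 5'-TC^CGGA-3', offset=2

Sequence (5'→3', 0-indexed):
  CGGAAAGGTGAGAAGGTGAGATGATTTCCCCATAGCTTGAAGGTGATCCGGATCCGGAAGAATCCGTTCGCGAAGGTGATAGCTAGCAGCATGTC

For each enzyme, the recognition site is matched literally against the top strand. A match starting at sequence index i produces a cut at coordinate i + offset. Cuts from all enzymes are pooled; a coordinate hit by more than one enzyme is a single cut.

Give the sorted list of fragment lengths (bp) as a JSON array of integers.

[4,5,6,6,6,8,8,15,16,21]

Site scan:
  AzqIII CCCC/4: at [27] ⇒ [31]
  MvoIV GAAGGTGA/4: at [11, 38, 71] ⇒ [15, 42, 75]
  PtaIV TAGC/4: at [32, 79, 83] ⇒ [36, 83, 87]
  SqiVI (AGCATGGT, off=1): no sites
  CdoI TCCGGA/2: at [46, 52, 93] ⇒ [0, 48, 54]

All cut coordinates (distinct, sorted): [0, 15, 31, 36, 42, 48, 54, 75, 83, 87]

Fragments:
  0→15: 15 bp
  15→31: 16 bp
  31→36: 5 bp
  36→42: 6 bp
  42→48: 6 bp
  48→54: 6 bp
  54→75: 21 bp
  75→83: 8 bp
  83→87: 4 bp
  87→0 (wrap): 95-87+0 = 8 bp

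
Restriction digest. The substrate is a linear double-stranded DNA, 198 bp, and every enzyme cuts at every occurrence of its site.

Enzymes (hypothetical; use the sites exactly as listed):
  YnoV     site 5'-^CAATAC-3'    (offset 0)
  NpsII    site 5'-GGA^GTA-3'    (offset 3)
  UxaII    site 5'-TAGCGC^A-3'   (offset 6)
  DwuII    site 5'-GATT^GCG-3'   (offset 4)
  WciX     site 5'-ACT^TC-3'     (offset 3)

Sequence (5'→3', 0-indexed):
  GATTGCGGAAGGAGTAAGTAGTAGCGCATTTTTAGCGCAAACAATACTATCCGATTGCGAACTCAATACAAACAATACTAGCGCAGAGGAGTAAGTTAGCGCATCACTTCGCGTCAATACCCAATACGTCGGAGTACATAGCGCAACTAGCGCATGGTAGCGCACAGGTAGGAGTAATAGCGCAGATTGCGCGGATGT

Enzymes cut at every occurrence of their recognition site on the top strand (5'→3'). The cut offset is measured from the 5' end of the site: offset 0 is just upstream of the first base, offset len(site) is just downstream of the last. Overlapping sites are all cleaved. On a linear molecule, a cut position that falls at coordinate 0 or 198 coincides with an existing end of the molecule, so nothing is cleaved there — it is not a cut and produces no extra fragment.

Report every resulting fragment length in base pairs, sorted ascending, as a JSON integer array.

[3,4,5,6,6,6,7,7,9,9,9,10,10,10,10,11,11,12,12,12,14,15]

Per-enzyme occurrences:
  YnoV (CAATAC, off=0): starts [41, 63, 72, 114, 121] → cuts [41, 63, 72, 114, 121]
  NpsII (GGAGTA, off=3): starts [10, 87, 130, 170] → cuts [13, 90, 133, 173]
  UxaII (TAGCGCA, off=6): starts [21, 32, 78, 96, 138, 147, 157, 177] → cuts [27, 38, 84, 102, 144, 153, 163, 183]
  DwuII (GATTGCG, off=4): starts [0, 52, 184] → cuts [4, 56, 188]
  WciX (ACTTC, off=3): starts [105] → cuts [108]

All cut coordinates (distinct, sorted): [4, 13, 27, 38, 41, 56, 63, 72, 84, 90, 102, 108, 114, 121, 133, 144, 153, 163, 173, 183, 188]

Fragments:
  [0,4): 4 bp
  [4,13): 9 bp
  [13,27): 14 bp
  [27,38): 11 bp
  [38,41): 3 bp
  [41,56): 15 bp
  [56,63): 7 bp
  [63,72): 9 bp
  [72,84): 12 bp
  [84,90): 6 bp
  [90,102): 12 bp
  [102,108): 6 bp
  [108,114): 6 bp
  [114,121): 7 bp
  [121,133): 12 bp
  [133,144): 11 bp
  [144,153): 9 bp
  [153,163): 10 bp
  [163,173): 10 bp
  [173,183): 10 bp
  [183,188): 5 bp
  [188,198): 10 bp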